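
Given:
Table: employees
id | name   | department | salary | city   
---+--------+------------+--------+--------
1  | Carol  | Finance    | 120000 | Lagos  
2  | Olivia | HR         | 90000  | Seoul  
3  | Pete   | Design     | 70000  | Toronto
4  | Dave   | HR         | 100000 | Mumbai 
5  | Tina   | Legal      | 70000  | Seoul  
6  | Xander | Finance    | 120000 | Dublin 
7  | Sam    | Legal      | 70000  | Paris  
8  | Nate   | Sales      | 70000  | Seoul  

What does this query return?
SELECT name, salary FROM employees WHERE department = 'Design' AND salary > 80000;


Filtering: department = 'Design' AND salary > 80000
Matching: 0 rows

Empty result set (0 rows)


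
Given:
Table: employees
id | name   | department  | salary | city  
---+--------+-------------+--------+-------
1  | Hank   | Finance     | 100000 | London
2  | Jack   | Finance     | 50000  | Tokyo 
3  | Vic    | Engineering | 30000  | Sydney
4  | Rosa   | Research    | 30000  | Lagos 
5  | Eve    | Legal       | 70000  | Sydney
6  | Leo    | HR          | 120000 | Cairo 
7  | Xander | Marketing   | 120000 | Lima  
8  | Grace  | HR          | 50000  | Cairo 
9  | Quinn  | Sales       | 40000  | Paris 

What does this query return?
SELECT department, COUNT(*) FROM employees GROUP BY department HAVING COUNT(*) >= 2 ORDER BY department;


Groups with count >= 2:
  Finance: 2 -> PASS
  HR: 2 -> PASS
  Engineering: 1 -> filtered out
  Legal: 1 -> filtered out
  Marketing: 1 -> filtered out
  Research: 1 -> filtered out
  Sales: 1 -> filtered out


2 groups:
Finance, 2
HR, 2


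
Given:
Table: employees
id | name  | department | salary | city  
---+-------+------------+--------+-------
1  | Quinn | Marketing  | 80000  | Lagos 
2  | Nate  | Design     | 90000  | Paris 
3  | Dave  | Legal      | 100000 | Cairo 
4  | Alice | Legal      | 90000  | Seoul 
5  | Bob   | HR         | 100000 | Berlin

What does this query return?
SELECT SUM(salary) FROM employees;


SUM(salary) = 80000 + 90000 + 100000 + 90000 + 100000 = 460000

460000


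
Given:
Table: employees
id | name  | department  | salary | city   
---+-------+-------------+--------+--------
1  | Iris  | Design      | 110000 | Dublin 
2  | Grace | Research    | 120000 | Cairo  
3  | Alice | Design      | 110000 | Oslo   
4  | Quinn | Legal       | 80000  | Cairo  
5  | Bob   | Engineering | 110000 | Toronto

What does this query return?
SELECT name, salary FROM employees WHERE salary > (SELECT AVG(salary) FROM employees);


Subquery: AVG(salary) = 106000.0
Filtering: salary > 106000.0
  Iris (110000) -> MATCH
  Grace (120000) -> MATCH
  Alice (110000) -> MATCH
  Bob (110000) -> MATCH


4 rows:
Iris, 110000
Grace, 120000
Alice, 110000
Bob, 110000


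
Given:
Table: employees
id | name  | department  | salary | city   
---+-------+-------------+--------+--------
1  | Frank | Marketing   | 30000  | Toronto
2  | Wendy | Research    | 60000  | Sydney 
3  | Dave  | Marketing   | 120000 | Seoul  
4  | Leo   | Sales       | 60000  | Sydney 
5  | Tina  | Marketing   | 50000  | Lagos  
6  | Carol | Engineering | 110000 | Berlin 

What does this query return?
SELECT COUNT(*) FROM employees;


COUNT(*) counts all rows

6


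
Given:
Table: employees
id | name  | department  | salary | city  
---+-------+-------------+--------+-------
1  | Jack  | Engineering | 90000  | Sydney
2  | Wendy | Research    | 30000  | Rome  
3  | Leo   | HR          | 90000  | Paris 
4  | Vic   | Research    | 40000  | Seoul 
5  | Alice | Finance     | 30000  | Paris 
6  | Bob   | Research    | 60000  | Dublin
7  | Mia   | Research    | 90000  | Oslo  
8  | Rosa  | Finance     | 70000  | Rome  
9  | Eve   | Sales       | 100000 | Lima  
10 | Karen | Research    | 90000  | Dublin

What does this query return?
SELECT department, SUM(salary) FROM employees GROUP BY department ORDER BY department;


Summing salary within each department:
  Engineering: 90000 = 90000
  Finance: 30000 + 70000 = 100000
  HR: 90000 = 90000
  Research: 30000 + 40000 + 60000 + 90000 + 90000 = 310000
  Sales: 100000 = 100000


5 groups:
Engineering, 90000
Finance, 100000
HR, 90000
Research, 310000
Sales, 100000


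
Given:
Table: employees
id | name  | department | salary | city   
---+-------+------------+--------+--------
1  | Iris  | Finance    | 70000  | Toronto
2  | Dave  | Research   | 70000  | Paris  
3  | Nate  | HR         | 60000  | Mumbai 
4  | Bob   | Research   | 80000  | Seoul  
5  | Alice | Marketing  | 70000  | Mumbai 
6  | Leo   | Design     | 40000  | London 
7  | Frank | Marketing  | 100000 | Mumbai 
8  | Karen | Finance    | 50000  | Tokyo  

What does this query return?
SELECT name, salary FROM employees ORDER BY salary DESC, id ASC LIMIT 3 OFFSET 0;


Sort by salary DESC (id ASC tiebreak), then skip 0 and take 3
Rows 1 through 3

3 rows:
Frank, 100000
Bob, 80000
Iris, 70000


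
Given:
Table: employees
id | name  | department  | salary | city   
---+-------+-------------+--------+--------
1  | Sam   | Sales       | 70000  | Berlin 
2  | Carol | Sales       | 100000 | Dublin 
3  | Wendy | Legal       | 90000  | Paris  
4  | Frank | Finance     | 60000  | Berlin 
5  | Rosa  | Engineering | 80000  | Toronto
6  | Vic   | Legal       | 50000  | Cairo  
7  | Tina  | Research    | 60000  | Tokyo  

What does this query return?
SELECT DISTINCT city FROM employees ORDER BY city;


All 'city' values (row order): Berlin, Dublin, Paris, Berlin, Toronto, Cairo, Tokyo
Removing duplicates leaves 6 unique value(s).

6 values:
Berlin
Cairo
Dublin
Paris
Tokyo
Toronto


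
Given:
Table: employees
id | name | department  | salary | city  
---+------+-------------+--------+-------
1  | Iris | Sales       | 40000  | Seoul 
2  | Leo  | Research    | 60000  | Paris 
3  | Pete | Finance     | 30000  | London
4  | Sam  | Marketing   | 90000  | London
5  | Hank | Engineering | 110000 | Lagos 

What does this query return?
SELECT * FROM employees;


SELECT * returns all 5 rows with all columns

5 rows:
1, Iris, Sales, 40000, Seoul
2, Leo, Research, 60000, Paris
3, Pete, Finance, 30000, London
4, Sam, Marketing, 90000, London
5, Hank, Engineering, 110000, Lagos


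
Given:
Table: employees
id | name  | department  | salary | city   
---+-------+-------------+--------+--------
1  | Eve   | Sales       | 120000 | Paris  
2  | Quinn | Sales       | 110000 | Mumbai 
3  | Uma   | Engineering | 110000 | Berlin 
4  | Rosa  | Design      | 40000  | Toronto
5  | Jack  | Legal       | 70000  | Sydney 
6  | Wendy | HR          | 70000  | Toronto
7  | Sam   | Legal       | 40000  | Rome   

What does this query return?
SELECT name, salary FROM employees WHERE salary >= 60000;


Filtering: salary >= 60000
Matching: 5 rows

5 rows:
Eve, 120000
Quinn, 110000
Uma, 110000
Jack, 70000
Wendy, 70000


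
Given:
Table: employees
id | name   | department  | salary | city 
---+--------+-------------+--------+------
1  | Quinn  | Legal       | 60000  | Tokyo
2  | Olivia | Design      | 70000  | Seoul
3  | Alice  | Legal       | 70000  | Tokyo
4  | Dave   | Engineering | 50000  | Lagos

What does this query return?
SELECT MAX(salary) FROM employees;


Salaries: 60000, 70000, 70000, 50000
MAX = 70000

70000


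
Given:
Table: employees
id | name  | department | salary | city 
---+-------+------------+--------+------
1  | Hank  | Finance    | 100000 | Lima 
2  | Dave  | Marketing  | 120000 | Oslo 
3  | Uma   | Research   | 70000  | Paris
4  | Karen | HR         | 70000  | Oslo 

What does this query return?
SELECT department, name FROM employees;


Projecting columns: department, name

4 rows:
Finance, Hank
Marketing, Dave
Research, Uma
HR, Karen


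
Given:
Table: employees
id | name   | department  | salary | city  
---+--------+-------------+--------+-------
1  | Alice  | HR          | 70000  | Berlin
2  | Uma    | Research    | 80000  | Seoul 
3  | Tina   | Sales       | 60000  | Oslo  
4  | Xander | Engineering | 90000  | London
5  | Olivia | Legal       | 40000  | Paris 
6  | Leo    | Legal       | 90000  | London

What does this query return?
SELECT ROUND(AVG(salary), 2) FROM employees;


SUM(salary) = 430000
COUNT = 6
ROUND(AVG, 2) = ROUND(430000 / 6, 2) = 71666.67

71666.67


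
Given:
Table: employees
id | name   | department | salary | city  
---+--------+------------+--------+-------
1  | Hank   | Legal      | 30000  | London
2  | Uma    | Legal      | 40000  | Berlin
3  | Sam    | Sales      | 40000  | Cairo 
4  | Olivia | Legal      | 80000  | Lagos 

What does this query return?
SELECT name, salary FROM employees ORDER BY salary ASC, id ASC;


Sorting by salary ASC, then id ASC for ties

4 rows:
Hank, 30000
Uma, 40000
Sam, 40000
Olivia, 80000


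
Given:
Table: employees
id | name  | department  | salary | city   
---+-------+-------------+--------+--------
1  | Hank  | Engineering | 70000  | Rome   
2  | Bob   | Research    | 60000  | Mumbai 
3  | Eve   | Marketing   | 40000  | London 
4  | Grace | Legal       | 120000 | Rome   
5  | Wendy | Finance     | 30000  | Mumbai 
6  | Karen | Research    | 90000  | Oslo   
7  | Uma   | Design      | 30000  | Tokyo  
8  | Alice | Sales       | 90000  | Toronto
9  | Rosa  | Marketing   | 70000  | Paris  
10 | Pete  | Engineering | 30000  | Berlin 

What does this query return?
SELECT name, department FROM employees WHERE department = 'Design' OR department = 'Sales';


Filtering: department = 'Design' OR 'Sales'
Matching: 2 rows

2 rows:
Uma, Design
Alice, Sales


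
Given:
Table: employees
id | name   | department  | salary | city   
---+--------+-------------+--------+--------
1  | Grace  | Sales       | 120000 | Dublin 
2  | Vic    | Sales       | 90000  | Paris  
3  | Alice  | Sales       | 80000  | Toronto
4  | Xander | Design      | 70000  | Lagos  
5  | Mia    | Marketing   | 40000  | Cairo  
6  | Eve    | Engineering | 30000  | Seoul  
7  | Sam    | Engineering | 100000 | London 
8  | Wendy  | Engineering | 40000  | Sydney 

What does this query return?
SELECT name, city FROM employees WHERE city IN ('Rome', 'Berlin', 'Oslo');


Filtering: city IN ('Rome', 'Berlin', 'Oslo')
Matching: 0 rows

Empty result set (0 rows)


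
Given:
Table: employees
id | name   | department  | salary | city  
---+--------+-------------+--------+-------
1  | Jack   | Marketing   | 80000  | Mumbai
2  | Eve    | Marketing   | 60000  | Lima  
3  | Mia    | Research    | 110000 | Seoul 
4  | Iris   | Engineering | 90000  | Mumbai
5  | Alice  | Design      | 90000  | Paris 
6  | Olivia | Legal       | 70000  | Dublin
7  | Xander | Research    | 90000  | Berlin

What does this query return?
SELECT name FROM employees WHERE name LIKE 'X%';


LIKE 'X%' matches names starting with 'X'
Matching: 1

1 rows:
Xander


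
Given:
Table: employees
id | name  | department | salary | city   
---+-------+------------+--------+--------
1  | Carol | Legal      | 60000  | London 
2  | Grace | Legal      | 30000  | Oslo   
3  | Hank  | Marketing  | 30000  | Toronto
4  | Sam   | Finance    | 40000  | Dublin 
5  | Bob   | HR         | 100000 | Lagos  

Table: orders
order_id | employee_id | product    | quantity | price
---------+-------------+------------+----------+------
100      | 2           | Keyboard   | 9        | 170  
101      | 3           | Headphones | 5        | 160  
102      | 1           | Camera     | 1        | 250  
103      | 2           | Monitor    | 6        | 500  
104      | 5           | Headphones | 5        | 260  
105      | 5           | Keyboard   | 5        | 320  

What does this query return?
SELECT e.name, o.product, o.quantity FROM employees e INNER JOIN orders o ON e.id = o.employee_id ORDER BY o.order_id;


Joining employees.id = orders.employee_id:
  employee Grace (id=2) -> order Keyboard
  employee Hank (id=3) -> order Headphones
  employee Carol (id=1) -> order Camera
  employee Grace (id=2) -> order Monitor
  employee Bob (id=5) -> order Headphones
  employee Bob (id=5) -> order Keyboard


6 rows:
Grace, Keyboard, 9
Hank, Headphones, 5
Carol, Camera, 1
Grace, Monitor, 6
Bob, Headphones, 5
Bob, Keyboard, 5


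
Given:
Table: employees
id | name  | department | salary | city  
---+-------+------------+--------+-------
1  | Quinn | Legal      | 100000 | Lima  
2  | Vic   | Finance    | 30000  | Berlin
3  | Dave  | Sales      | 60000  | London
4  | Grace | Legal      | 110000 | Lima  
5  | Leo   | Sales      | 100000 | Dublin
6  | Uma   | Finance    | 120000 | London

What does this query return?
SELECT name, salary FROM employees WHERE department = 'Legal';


Filtering: department = 'Legal'
Matching rows: 2

2 rows:
Quinn, 100000
Grace, 110000


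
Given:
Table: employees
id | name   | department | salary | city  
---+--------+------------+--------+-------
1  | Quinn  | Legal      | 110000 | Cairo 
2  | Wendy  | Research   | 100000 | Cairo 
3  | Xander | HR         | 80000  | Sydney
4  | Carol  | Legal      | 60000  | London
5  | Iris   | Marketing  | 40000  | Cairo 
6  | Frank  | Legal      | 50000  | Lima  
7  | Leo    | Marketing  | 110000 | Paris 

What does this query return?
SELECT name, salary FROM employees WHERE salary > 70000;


Filtering: salary > 70000
Matching: 4 rows

4 rows:
Quinn, 110000
Wendy, 100000
Xander, 80000
Leo, 110000


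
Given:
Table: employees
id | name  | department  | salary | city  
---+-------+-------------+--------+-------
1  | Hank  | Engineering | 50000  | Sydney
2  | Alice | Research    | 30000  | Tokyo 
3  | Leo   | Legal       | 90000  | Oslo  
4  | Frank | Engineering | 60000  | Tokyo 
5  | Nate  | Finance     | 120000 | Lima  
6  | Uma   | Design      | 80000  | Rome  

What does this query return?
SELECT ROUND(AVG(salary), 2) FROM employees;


SUM(salary) = 430000
COUNT = 6
ROUND(AVG, 2) = ROUND(430000 / 6, 2) = 71666.67

71666.67


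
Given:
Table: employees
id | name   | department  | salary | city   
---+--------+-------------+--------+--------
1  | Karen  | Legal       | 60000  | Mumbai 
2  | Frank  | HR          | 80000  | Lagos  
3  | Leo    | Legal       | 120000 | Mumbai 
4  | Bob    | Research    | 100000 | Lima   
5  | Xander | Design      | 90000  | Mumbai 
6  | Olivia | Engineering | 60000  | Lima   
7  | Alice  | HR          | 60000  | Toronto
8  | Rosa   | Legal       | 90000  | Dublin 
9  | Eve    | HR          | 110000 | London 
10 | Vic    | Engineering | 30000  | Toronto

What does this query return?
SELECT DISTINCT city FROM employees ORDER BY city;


All 'city' values (row order): Mumbai, Lagos, Mumbai, Lima, Mumbai, Lima, Toronto, Dublin, London, Toronto
Removing duplicates leaves 6 unique value(s).

6 values:
Dublin
Lagos
Lima
London
Mumbai
Toronto


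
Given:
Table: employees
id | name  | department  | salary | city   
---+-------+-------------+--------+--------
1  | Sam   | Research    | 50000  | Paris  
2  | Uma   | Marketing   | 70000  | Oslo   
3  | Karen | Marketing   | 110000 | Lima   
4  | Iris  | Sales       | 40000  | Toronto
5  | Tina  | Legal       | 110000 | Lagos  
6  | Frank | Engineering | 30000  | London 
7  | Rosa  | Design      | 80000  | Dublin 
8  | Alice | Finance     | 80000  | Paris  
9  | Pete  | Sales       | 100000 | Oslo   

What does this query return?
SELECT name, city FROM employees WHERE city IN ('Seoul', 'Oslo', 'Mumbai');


Filtering: city IN ('Seoul', 'Oslo', 'Mumbai')
Matching: 2 rows

2 rows:
Uma, Oslo
Pete, Oslo


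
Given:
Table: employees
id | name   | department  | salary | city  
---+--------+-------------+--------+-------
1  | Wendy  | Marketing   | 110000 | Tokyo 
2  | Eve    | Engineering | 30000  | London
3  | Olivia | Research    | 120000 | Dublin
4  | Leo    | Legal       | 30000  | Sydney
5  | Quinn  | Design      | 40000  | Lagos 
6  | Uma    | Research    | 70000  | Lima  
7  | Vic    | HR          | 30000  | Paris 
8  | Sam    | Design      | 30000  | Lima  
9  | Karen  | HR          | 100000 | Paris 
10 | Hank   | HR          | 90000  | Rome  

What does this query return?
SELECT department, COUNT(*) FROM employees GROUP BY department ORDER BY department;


Assigning each row to its department group:
  Wendy -> Marketing
  Eve -> Engineering
  Olivia -> Research
  Leo -> Legal
  Quinn -> Design
  Uma -> Research
  Vic -> HR
  Sam -> Design
  Karen -> HR
  Hank -> HR


6 groups:
Design, 2
Engineering, 1
HR, 3
Legal, 1
Marketing, 1
Research, 2


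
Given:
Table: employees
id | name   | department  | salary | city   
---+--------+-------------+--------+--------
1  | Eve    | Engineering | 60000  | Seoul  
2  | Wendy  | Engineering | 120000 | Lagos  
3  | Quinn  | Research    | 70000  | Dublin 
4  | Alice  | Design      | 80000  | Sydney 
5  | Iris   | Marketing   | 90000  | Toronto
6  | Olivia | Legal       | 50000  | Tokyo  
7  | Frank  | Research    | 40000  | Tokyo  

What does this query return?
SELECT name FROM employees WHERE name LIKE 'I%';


LIKE 'I%' matches names starting with 'I'
Matching: 1

1 rows:
Iris


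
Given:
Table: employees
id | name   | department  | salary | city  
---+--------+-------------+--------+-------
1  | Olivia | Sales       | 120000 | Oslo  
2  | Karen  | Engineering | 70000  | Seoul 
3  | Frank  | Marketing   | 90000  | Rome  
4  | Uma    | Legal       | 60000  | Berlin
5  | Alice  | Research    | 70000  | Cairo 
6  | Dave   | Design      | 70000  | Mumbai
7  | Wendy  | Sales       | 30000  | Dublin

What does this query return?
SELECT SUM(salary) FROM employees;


SUM(salary) = 120000 + 70000 + 90000 + 60000 + 70000 + 70000 + 30000 = 510000

510000


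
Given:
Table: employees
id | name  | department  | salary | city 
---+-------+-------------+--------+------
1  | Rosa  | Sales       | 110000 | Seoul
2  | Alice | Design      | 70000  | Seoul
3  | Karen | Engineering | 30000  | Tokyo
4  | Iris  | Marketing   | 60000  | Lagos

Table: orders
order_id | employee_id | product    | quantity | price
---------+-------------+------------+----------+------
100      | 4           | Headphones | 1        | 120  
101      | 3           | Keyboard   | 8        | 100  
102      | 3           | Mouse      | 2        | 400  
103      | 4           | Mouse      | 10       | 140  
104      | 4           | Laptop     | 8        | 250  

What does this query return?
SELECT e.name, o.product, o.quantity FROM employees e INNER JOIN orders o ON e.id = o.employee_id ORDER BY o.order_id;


Joining employees.id = orders.employee_id:
  employee Iris (id=4) -> order Headphones
  employee Karen (id=3) -> order Keyboard
  employee Karen (id=3) -> order Mouse
  employee Iris (id=4) -> order Mouse
  employee Iris (id=4) -> order Laptop


5 rows:
Iris, Headphones, 1
Karen, Keyboard, 8
Karen, Mouse, 2
Iris, Mouse, 10
Iris, Laptop, 8


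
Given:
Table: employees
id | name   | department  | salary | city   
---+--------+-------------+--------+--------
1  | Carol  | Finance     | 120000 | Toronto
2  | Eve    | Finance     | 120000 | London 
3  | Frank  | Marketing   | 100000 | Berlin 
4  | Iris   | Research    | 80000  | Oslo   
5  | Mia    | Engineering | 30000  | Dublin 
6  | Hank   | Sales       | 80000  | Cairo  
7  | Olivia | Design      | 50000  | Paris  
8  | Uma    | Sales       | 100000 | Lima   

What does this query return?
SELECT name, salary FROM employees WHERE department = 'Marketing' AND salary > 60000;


Filtering: department = 'Marketing' AND salary > 60000
Matching: 1 rows

1 rows:
Frank, 100000


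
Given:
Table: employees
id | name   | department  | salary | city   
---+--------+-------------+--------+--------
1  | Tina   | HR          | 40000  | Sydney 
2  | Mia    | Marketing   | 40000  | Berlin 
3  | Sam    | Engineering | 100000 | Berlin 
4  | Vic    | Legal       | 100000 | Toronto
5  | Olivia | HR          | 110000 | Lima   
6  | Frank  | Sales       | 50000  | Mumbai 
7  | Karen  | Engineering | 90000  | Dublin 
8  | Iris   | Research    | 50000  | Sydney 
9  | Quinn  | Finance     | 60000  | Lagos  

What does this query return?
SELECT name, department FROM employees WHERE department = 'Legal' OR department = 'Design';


Filtering: department = 'Legal' OR 'Design'
Matching: 1 rows

1 rows:
Vic, Legal


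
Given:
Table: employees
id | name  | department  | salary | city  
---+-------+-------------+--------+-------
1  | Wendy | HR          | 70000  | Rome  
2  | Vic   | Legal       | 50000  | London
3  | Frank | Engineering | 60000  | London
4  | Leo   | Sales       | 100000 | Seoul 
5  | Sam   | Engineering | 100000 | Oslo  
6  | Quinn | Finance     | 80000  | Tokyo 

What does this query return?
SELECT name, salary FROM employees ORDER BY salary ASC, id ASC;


Sorting by salary ASC, then id ASC for ties

6 rows:
Vic, 50000
Frank, 60000
Wendy, 70000
Quinn, 80000
Leo, 100000
Sam, 100000


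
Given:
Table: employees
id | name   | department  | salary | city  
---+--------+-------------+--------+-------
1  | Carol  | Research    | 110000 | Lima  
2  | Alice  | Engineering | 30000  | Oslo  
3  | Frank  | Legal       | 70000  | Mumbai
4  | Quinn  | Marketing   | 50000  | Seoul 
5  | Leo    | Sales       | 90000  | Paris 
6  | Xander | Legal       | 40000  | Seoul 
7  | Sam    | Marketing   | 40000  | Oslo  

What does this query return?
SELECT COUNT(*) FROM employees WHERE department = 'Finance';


Counting rows where department = 'Finance'


0


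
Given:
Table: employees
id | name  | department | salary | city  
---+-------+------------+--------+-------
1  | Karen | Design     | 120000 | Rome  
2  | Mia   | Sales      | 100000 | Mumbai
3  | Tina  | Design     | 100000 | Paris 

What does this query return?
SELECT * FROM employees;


SELECT * returns all 3 rows with all columns

3 rows:
1, Karen, Design, 120000, Rome
2, Mia, Sales, 100000, Mumbai
3, Tina, Design, 100000, Paris


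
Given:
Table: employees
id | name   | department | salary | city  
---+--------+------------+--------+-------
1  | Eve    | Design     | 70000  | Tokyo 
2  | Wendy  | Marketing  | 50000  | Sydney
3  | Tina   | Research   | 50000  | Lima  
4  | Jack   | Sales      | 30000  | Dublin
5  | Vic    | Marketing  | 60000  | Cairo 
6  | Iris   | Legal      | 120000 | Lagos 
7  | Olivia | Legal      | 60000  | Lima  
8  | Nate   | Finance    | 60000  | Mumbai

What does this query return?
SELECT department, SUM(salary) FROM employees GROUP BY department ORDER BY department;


Summing salary within each department:
  Design: 70000 = 70000
  Finance: 60000 = 60000
  Legal: 120000 + 60000 = 180000
  Marketing: 50000 + 60000 = 110000
  Research: 50000 = 50000
  Sales: 30000 = 30000


6 groups:
Design, 70000
Finance, 60000
Legal, 180000
Marketing, 110000
Research, 50000
Sales, 30000


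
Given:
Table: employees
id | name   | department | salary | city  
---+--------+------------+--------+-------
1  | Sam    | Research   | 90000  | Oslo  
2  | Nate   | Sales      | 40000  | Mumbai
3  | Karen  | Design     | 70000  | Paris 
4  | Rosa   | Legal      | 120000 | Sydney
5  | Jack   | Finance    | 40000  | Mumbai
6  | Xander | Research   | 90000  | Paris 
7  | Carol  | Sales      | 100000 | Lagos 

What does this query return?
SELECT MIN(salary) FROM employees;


Salaries: 90000, 40000, 70000, 120000, 40000, 90000, 100000
MIN = 40000

40000


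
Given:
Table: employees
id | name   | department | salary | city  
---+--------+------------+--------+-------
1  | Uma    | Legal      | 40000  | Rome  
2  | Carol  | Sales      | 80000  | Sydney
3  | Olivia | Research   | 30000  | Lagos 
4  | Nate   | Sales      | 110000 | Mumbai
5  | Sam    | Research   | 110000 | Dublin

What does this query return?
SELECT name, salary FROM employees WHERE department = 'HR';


Filtering: department = 'HR'
Matching rows: 0

Empty result set (0 rows)


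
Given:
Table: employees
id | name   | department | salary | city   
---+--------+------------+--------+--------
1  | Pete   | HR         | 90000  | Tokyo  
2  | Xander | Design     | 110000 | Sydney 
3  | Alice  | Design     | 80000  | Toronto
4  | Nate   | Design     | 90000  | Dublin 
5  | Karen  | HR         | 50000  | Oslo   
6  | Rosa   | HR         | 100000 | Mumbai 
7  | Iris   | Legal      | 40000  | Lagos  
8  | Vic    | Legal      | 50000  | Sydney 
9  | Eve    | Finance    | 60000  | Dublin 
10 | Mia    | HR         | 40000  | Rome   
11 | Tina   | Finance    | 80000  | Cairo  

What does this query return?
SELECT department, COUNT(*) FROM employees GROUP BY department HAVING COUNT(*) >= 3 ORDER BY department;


Groups with count >= 3:
  Design: 3 -> PASS
  HR: 4 -> PASS
  Finance: 2 -> filtered out
  Legal: 2 -> filtered out


2 groups:
Design, 3
HR, 4


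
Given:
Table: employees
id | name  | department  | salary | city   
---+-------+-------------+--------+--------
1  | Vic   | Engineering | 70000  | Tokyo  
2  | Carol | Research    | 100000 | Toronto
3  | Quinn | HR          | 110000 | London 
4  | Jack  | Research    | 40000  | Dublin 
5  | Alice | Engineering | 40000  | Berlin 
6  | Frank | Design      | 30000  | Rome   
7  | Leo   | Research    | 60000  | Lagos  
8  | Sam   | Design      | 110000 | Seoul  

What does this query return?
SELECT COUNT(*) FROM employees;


COUNT(*) counts all rows

8


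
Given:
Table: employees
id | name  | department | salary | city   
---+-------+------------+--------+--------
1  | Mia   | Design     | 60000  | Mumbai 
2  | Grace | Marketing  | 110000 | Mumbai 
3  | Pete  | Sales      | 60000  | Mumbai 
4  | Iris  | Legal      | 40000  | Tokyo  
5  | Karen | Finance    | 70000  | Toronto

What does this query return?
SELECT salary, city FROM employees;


Projecting columns: salary, city

5 rows:
60000, Mumbai
110000, Mumbai
60000, Mumbai
40000, Tokyo
70000, Toronto


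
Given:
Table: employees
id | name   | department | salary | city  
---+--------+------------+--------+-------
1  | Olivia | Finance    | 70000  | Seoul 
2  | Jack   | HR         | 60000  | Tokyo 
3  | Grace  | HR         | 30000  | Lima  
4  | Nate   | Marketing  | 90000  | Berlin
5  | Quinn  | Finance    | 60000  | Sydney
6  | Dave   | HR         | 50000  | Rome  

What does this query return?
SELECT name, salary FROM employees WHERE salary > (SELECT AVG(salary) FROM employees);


Subquery: AVG(salary) = 60000.0
Filtering: salary > 60000.0
  Olivia (70000) -> MATCH
  Nate (90000) -> MATCH


2 rows:
Olivia, 70000
Nate, 90000


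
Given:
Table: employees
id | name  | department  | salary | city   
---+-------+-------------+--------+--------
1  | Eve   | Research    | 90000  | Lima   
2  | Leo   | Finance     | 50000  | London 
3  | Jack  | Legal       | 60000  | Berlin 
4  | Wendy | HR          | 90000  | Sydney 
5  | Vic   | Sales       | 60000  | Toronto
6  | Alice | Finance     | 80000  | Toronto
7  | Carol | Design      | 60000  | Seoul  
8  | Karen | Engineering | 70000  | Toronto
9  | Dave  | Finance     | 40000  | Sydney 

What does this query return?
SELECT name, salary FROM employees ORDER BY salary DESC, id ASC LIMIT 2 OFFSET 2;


Sort by salary DESC (id ASC tiebreak), then skip 2 and take 2
Rows 3 through 4

2 rows:
Alice, 80000
Karen, 70000


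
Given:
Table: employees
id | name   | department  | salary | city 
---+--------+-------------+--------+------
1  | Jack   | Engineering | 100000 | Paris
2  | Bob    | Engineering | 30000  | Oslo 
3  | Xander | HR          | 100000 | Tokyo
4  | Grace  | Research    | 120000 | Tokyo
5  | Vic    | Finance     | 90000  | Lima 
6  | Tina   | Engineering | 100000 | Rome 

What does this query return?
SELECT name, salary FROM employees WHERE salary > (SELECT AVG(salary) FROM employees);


Subquery: AVG(salary) = 90000.0
Filtering: salary > 90000.0
  Jack (100000) -> MATCH
  Xander (100000) -> MATCH
  Grace (120000) -> MATCH
  Tina (100000) -> MATCH


4 rows:
Jack, 100000
Xander, 100000
Grace, 120000
Tina, 100000


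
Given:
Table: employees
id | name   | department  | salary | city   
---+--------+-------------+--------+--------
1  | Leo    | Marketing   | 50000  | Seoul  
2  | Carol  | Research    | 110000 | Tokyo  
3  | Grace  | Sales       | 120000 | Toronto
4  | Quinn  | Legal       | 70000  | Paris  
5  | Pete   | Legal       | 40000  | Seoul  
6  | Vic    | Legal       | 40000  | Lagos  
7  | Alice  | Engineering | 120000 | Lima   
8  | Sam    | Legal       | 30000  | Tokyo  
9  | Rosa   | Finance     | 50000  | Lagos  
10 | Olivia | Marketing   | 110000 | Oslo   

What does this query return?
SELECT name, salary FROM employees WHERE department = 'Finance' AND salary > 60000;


Filtering: department = 'Finance' AND salary > 60000
Matching: 0 rows

Empty result set (0 rows)


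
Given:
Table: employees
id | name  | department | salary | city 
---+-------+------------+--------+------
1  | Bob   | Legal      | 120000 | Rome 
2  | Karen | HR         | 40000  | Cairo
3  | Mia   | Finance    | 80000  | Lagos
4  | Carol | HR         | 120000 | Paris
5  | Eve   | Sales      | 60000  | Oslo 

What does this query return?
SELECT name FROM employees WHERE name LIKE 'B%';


LIKE 'B%' matches names starting with 'B'
Matching: 1

1 rows:
Bob


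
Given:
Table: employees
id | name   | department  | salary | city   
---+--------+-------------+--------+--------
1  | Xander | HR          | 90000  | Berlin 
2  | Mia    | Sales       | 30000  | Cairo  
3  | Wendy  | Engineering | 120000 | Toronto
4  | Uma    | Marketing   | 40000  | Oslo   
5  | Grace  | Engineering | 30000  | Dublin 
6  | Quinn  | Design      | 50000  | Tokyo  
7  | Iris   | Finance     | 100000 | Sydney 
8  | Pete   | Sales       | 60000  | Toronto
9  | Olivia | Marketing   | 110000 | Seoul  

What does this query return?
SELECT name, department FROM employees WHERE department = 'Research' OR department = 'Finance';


Filtering: department = 'Research' OR 'Finance'
Matching: 1 rows

1 rows:
Iris, Finance


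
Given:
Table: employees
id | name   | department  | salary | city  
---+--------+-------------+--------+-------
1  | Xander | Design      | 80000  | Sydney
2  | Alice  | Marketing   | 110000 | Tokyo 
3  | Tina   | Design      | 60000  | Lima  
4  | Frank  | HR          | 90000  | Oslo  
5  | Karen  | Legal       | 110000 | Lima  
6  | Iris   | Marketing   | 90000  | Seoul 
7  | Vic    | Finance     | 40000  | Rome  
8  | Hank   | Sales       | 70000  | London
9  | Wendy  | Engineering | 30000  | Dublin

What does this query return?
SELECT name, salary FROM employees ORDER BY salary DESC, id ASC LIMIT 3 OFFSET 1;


Sort by salary DESC (id ASC tiebreak), then skip 1 and take 3
Rows 2 through 4

3 rows:
Karen, 110000
Frank, 90000
Iris, 90000


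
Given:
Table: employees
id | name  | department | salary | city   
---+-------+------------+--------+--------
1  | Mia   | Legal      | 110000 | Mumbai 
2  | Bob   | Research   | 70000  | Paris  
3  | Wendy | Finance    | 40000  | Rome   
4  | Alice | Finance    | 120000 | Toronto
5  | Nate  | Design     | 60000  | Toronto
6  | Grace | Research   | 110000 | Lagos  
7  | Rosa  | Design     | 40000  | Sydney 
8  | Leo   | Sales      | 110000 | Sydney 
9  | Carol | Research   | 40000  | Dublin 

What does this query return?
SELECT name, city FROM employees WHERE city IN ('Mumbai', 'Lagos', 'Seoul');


Filtering: city IN ('Mumbai', 'Lagos', 'Seoul')
Matching: 2 rows

2 rows:
Mia, Mumbai
Grace, Lagos


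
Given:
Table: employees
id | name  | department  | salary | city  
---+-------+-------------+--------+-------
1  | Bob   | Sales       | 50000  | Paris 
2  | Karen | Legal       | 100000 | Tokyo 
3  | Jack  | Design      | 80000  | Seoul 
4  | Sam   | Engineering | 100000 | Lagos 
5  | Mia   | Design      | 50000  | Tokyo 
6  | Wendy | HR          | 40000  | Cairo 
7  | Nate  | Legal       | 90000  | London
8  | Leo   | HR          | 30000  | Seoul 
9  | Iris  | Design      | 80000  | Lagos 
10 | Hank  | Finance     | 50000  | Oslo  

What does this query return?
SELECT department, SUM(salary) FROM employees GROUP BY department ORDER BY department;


Summing salary within each department:
  Design: 80000 + 50000 + 80000 = 210000
  Engineering: 100000 = 100000
  Finance: 50000 = 50000
  HR: 40000 + 30000 = 70000
  Legal: 100000 + 90000 = 190000
  Sales: 50000 = 50000


6 groups:
Design, 210000
Engineering, 100000
Finance, 50000
HR, 70000
Legal, 190000
Sales, 50000


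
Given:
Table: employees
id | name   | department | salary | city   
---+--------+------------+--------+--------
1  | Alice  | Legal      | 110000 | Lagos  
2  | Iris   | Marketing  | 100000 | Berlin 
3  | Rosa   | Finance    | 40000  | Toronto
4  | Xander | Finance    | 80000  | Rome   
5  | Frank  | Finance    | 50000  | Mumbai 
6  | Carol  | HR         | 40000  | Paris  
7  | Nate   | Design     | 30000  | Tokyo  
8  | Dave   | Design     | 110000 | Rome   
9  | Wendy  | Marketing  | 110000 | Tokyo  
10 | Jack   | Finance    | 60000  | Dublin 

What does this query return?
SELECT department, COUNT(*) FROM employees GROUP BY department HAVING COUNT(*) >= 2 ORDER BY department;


Groups with count >= 2:
  Design: 2 -> PASS
  Finance: 4 -> PASS
  Marketing: 2 -> PASS
  HR: 1 -> filtered out
  Legal: 1 -> filtered out


3 groups:
Design, 2
Finance, 4
Marketing, 2


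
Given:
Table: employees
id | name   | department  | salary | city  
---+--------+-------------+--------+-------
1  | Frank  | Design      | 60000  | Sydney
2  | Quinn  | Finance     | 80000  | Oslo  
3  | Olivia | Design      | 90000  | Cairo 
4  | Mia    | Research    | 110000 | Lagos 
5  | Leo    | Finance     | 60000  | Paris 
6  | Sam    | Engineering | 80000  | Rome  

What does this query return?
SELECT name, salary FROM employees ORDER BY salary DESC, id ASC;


Sorting by salary DESC, then id ASC for ties

6 rows:
Mia, 110000
Olivia, 90000
Quinn, 80000
Sam, 80000
Frank, 60000
Leo, 60000


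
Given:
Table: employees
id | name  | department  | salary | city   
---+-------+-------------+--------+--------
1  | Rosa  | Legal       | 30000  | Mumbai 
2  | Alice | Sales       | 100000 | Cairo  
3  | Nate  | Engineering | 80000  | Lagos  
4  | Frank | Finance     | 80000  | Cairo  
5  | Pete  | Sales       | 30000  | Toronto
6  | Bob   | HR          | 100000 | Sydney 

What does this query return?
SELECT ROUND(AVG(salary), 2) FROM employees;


SUM(salary) = 420000
COUNT = 6
ROUND(AVG, 2) = ROUND(420000 / 6, 2) = 70000.0

70000.0


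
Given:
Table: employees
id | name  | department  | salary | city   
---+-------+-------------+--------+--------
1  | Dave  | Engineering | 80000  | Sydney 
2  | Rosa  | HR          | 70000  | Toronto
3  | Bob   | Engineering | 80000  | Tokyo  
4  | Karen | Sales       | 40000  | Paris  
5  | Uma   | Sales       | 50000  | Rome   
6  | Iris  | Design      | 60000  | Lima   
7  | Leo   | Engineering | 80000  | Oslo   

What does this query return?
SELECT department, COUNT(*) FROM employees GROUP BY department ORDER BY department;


Assigning each row to its department group:
  Dave -> Engineering
  Rosa -> HR
  Bob -> Engineering
  Karen -> Sales
  Uma -> Sales
  Iris -> Design
  Leo -> Engineering


4 groups:
Design, 1
Engineering, 3
HR, 1
Sales, 2


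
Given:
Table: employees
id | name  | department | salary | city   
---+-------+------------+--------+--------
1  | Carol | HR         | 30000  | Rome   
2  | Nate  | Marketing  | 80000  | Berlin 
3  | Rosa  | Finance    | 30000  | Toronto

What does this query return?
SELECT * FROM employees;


SELECT * returns all 3 rows with all columns

3 rows:
1, Carol, HR, 30000, Rome
2, Nate, Marketing, 80000, Berlin
3, Rosa, Finance, 30000, Toronto


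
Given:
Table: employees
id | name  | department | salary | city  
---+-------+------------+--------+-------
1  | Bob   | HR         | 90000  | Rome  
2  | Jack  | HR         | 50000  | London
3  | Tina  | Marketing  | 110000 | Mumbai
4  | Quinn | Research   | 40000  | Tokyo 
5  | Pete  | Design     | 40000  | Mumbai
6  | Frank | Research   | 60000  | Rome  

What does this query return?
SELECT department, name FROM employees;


Projecting columns: department, name

6 rows:
HR, Bob
HR, Jack
Marketing, Tina
Research, Quinn
Design, Pete
Research, Frank


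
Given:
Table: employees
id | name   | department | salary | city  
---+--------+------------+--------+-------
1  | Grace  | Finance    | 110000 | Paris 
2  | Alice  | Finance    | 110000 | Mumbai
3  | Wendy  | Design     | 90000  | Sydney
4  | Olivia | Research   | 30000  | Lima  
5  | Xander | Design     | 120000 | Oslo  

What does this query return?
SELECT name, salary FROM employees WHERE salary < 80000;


Filtering: salary < 80000
Matching: 1 rows

1 rows:
Olivia, 30000


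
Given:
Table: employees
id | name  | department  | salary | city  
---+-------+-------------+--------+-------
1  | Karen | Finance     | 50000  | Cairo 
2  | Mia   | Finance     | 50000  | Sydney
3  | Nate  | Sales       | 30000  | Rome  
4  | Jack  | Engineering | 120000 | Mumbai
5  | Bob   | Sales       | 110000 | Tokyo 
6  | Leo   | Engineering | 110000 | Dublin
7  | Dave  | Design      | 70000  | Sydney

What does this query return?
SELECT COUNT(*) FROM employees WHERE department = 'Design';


Counting rows where department = 'Design'
  Dave -> MATCH


1


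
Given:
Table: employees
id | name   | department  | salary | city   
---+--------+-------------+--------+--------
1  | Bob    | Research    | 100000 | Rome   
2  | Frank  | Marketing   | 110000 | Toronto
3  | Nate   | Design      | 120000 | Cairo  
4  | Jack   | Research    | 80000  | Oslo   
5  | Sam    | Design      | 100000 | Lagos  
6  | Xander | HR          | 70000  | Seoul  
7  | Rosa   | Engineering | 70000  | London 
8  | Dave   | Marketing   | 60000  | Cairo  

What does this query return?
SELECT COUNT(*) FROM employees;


COUNT(*) counts all rows

8


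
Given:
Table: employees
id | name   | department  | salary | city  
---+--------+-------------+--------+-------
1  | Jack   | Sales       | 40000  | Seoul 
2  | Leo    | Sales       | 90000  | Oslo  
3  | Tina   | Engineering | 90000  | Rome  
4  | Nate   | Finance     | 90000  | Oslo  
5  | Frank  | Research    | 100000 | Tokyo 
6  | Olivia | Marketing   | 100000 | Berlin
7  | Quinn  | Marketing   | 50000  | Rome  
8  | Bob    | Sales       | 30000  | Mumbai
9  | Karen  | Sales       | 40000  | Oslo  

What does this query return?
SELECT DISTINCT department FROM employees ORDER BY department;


All 'department' values (row order): Sales, Sales, Engineering, Finance, Research, Marketing, Marketing, Sales, Sales
Removing duplicates leaves 5 unique value(s).

5 values:
Engineering
Finance
Marketing
Research
Sales


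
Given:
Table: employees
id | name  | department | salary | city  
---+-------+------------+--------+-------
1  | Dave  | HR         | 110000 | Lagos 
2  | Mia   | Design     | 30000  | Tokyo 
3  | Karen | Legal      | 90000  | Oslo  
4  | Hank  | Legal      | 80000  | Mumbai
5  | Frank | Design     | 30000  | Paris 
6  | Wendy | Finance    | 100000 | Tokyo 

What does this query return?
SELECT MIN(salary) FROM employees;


Salaries: 110000, 30000, 90000, 80000, 30000, 100000
MIN = 30000

30000


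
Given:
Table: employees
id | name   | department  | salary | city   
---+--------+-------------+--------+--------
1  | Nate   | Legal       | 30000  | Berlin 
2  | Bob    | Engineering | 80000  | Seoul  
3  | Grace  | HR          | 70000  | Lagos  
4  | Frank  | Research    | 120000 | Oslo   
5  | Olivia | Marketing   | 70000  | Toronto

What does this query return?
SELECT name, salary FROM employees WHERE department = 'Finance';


Filtering: department = 'Finance'
Matching rows: 0

Empty result set (0 rows)


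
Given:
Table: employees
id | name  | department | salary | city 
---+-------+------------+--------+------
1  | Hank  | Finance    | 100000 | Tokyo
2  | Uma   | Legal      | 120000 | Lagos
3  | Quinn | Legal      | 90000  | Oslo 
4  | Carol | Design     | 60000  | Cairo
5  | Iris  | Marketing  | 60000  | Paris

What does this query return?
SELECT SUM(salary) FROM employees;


SUM(salary) = 100000 + 120000 + 90000 + 60000 + 60000 = 430000

430000


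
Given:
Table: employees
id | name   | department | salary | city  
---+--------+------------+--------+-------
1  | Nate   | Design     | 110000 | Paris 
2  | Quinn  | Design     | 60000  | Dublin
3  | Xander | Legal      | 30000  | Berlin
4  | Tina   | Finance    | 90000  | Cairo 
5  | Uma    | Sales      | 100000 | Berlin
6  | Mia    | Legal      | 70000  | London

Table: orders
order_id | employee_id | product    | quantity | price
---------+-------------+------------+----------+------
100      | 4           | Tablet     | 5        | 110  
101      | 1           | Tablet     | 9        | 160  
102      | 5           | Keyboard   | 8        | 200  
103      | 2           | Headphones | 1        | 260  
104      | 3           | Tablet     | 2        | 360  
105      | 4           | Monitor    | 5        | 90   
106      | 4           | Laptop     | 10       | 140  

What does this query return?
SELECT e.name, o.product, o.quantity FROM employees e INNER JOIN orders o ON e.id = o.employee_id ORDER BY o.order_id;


Joining employees.id = orders.employee_id:
  employee Tina (id=4) -> order Tablet
  employee Nate (id=1) -> order Tablet
  employee Uma (id=5) -> order Keyboard
  employee Quinn (id=2) -> order Headphones
  employee Xander (id=3) -> order Tablet
  employee Tina (id=4) -> order Monitor
  employee Tina (id=4) -> order Laptop


7 rows:
Tina, Tablet, 5
Nate, Tablet, 9
Uma, Keyboard, 8
Quinn, Headphones, 1
Xander, Tablet, 2
Tina, Monitor, 5
Tina, Laptop, 10
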